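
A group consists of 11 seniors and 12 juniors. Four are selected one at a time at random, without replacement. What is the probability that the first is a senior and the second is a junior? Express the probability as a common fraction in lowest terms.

Multiply the conditional probabilities at each draw: 11/23 · 12/22 = 132/506 = 6/23.

6/23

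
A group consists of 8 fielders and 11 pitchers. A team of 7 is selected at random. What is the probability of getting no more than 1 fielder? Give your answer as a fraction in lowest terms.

There are C(19,7) = 50388 ways to choose the 7.
Favorable selections (no more than 1 fielder): C(8,0)·C(11,7) + C(8,1)·C(11,6) = 330 + 3696 = 4026.
Probability = 4026/50388 = 671/8398.

671/8398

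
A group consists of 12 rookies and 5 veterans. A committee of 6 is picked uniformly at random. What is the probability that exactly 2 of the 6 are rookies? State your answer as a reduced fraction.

There are C(17,6) = 12376 ways to choose 6 from 17.
Selections with exactly 2 rookies: choose 2 of the 12 rookies and 4 of the 5 veterans, C(12,2)·C(5,4) = 66·5 = 330.
Probability = 330/12376 = 165/6188.

165/6188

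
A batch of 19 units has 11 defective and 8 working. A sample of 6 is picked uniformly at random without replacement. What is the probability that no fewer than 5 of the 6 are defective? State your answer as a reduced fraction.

There are C(19,6) = 27132 ways to choose the 6.
Favorable selections (no fewer than 5 defective): C(11,5)·C(8,1) + C(11,6)·C(8,0) = 3696 + 462 = 4158.
Probability = 4158/27132 = 99/646.

99/646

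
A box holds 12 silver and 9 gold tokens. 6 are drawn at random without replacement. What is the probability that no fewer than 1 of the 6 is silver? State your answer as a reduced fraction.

645/646

Total selections: C(21,6) = 54264.
Favorable selections (no fewer than 1 silver): C(12,1)·C(9,5) + C(12,2)·C(9,4) + C(12,3)·C(9,3) + C(12,4)·C(9,2) + C(12,5)·C(9,1) + C(12,6)·C(9,0) = 1512 + 8316 + 18480 + 17820 + 7128 + 924 = 54180.
Probability = 54180/54264 = 645/646.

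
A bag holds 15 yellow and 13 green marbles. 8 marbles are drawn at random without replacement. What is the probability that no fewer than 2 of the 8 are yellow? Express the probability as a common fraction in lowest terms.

There are C(28,8) = 3108105 ways to choose the 8.
Count the complement (fewer than 2 yellow): C(15,0)·C(13,8) + C(15,1)·C(13,7) = 1287 + 25740 = 27027.
Probability = 1 − 27027/3108105 = 3081078/3108105 = 114/115.

114/115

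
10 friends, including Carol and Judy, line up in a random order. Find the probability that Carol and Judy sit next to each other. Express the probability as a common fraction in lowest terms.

There are 10! = 3628800 arrangements.
Treat Carol and Judy as a block: 9! arrangements of the blocks × 2 orders within the block = 2·362880 = 725760.
Probability = 725760/3628800 = 1/5.

1/5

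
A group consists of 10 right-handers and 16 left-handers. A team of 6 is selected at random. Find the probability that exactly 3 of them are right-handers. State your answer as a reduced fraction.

960/3289

Total number of selections: C(26,6) = 230230.
Selections with exactly 3 right-handers: choose 3 of the 10 right-handers and 3 of the 16 left-handers, C(10,3)·C(16,3) = 120·560 = 67200.
Probability = 67200/230230 = 960/3289.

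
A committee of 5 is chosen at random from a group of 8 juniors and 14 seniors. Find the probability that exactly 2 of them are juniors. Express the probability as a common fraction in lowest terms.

Total number of selections: C(22,5) = 26334.
Selections with exactly 2 juniors: choose 2 of the 8 juniors and 3 of the 14 seniors, C(8,2)·C(14,3) = 28·364 = 10192.
Probability = 10192/26334 = 728/1881.

728/1881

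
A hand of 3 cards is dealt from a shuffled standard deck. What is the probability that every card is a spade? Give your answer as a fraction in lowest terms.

There are C(52,3) = 22100 possible 3-card hands.
Hands that are all spades: C(13,3) = 286.
Probability = 286/22100 = 11/850.

11/850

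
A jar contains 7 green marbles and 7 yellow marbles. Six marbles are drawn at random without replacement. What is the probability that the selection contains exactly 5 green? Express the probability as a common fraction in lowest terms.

7/143

The sample space is all 6-subsets of the 14: C(14,6) = 3003.
Selections with exactly 5 green: choose 5 of the 7 green and 1 of the 7 yellow, C(7,5)·C(7,1) = 21·7 = 147.
Probability = 147/3003 = 7/143.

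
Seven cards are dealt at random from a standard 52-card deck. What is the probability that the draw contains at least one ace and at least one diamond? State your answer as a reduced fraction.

53122231/133784560

There are C(52,7) = 133784560 possible draws.
By inclusion-exclusion on the complements, draws missing all aces or all diamonds: C(48,7) + C(39,7) − C(36,7) = 73629072 + 15380937 − 8347680 = 80662329.
So draws with at least one of each: 133784560 − 80662329 = 53122231, probability 53122231/133784560.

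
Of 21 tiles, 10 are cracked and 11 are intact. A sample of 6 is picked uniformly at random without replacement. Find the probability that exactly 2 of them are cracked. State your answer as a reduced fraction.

The sample space is all 6-subsets of the 21: C(21,6) = 54264.
Selections with exactly 2 cracked: choose 2 of the 10 cracked and 4 of the 11 intact, C(10,2)·C(11,4) = 45·330 = 14850.
Probability = 14850/54264 = 2475/9044.

2475/9044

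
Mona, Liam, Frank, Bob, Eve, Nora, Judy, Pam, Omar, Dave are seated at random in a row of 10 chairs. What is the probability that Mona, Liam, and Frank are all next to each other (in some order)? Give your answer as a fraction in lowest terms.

1/15

There are 10! = 3628800 arrangements.
Treat the three as one block: 8! placements × 3! orders within the block = 40320·6 = 241920.
Probability = 241920/3628800 = 1/15.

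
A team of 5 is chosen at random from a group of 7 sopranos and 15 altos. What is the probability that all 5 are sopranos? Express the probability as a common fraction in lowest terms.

1/1254

There are C(22,5) = 26334 possible selections.
Selections with all sopranos: C(7,5) = 21.
Probability = 21/26334 = 1/1254.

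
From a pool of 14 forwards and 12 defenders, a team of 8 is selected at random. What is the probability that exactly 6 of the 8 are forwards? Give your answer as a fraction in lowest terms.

Total number of selections: C(26,8) = 1562275.
Selections with exactly 6 forwards: choose 6 of the 14 forwards and 2 of the 12 defenders, C(14,6)·C(12,2) = 3003·66 = 198198.
Probability = 198198/1562275 = 1386/10925.

1386/10925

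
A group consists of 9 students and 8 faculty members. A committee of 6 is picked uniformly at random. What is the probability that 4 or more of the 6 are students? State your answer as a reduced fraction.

165/442

Total selections: C(17,6) = 12376.
Favorable selections (4 or more students): C(9,4)·C(8,2) + C(9,5)·C(8,1) + C(9,6)·C(8,0) = 3528 + 1008 + 84 = 4620.
Probability = 4620/12376 = 165/442.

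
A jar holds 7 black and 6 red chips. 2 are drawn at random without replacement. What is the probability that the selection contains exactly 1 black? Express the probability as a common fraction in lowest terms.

7/13

The sample space is all 2-subsets of the 13: C(13,2) = 78.
Selections with exactly 1 black: choose 1 of the 7 black and 1 of the 6 red, C(7,1)·C(6,1) = 7·6 = 42.
Probability = 42/78 = 7/13.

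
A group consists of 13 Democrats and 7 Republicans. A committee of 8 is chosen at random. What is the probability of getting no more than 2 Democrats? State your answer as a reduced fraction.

43/9690

Total selections: C(20,8) = 125970.
Favorable selections (no more than 2 Democrats): C(13,1)·C(7,7) + C(13,2)·C(7,6) = 13 + 546 = 559.
Probability = 559/125970 = 43/9690.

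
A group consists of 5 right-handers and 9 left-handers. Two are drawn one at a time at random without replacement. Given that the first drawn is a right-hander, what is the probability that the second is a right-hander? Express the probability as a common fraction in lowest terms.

After removing one right-hander, 13 remain: 4 right-handers and 9 left-handers.
So the probability the next is a right-hander is 4/13.

4/13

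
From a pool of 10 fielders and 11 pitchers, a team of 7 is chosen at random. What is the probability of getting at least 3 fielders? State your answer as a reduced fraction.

Total selections: C(21,7) = 116280.
Favorable selections (at least 3 fielders): C(10,3)·C(11,4) + C(10,4)·C(11,3) + C(10,5)·C(11,2) + C(10,6)·C(11,1) + C(10,7)·C(11,0) = 39600 + 34650 + 13860 + 2310 + 120 = 90540.
Probability = 90540/116280 = 503/646.

503/646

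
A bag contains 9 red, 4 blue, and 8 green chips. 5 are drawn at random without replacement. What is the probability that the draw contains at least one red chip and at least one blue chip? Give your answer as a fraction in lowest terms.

4475/6783

There are C(21,5) = 20349 possible draws.
By inclusion-exclusion on the complements, draws missing all red or all blue: C(12,5) + C(17,5) − C(8,5) = 792 + 6188 − 56 = 6924.
So draws with at least one of each: 20349 − 6924 = 13425, probability 13425/20349 = 4475/6783.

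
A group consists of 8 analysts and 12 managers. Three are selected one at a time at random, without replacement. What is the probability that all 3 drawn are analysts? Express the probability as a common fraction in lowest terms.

Multiply the conditional probabilities at each draw: 8/20 · 7/19 · 6/18 = 336/6840 = 14/285.

14/285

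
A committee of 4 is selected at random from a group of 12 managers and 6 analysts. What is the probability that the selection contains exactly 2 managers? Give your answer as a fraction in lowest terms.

11/34

Total number of selections: C(18,4) = 3060.
Selections with exactly 2 managers: choose 2 of the 12 managers and 2 of the 6 analysts, C(12,2)·C(6,2) = 66·15 = 990.
Probability = 990/3060 = 11/34.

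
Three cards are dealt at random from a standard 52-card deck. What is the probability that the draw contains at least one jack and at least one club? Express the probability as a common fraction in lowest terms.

33/260

There are C(52,3) = 22100 possible draws.
By inclusion-exclusion on the complements, draws missing all jacks or all clubs: C(48,3) + C(39,3) − C(36,3) = 17296 + 9139 − 7140 = 19295.
So draws with at least one of each: 22100 − 19295 = 2805, probability 2805/22100 = 33/260.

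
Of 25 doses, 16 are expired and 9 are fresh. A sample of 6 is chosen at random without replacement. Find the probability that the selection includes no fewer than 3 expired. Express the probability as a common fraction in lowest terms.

Total selections: C(25,6) = 177100.
Count the complement (fewer than 3 expired): C(16,0)·C(9,6) + C(16,1)·C(9,5) + C(16,2)·C(9,4) = 84 + 2016 + 15120 = 17220.
Probability = 1 − 17220/177100 = 159880/177100 = 1142/1265.

1142/1265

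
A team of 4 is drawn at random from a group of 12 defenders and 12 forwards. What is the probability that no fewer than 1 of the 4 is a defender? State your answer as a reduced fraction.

Total selections: C(24,4) = 10626.
Favorable selections (no fewer than 1 defender): C(12,1)·C(12,3) + C(12,2)·C(12,2) + C(12,3)·C(12,1) + C(12,4)·C(12,0) = 2640 + 4356 + 2640 + 495 = 10131.
Probability = 10131/10626 = 307/322.

307/322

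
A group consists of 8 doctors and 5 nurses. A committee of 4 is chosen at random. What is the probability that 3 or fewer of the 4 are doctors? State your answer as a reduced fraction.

Total selections: C(13,4) = 715.
The complement is exactly 4 doctors: C(8,4)·C(5,0) = 70.
Probability = 1 − 70/715 = 645/715 = 129/143.

129/143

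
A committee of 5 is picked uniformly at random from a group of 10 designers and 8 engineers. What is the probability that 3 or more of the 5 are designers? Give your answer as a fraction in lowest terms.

21/34

There are C(18,5) = 8568 ways to choose the 5.
Favorable selections (3 or more designers): C(10,3)·C(8,2) + C(10,4)·C(8,1) + C(10,5)·C(8,0) = 3360 + 1680 + 252 = 5292.
Probability = 5292/8568 = 21/34.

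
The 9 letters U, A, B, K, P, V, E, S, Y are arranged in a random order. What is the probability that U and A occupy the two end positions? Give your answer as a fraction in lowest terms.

There are 9! = 362880 arrangements.
Place U and A at the ends in 2 ways, arrange the remaining 7 in 7! = 5040 ways: 2·5040 = 10080.
Probability = 10080/362880 = 1/36.

1/36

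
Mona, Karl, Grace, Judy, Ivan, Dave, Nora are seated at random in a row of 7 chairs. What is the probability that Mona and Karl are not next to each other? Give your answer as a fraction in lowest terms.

5/7

There are 7! = 5040 arrangements.
Arrangements with Mona and Karl adjacent: 2·6! = 1440.
So not adjacent: 5040 − 1440 = 3600, probability 3600/5040 = 5/7.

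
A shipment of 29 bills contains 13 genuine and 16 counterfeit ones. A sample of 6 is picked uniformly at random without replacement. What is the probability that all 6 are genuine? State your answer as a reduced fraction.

11/3045

There are C(29,6) = 475020 possible selections.
Selections with all genuine: C(13,6) = 1716.
Probability = 1716/475020 = 11/3045.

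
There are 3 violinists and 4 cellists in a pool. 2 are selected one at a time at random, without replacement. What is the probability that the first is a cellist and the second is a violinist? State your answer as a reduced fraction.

Multiply the conditional probabilities at each draw: 4/7 · 3/6 = 12/42 = 2/7.

2/7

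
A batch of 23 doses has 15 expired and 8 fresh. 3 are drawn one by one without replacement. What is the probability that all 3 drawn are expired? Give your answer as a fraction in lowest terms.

65/253

Multiply the conditional probabilities at each draw: 15/23 · 14/22 · 13/21 = 2730/10626 = 65/253.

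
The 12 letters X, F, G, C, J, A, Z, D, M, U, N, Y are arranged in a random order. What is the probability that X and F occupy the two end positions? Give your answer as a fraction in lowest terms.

There are 12! = 479001600 arrangements.
Place X and F at the ends in 2 ways, arrange the remaining 10 in 10! = 3628800 ways: 2·3628800 = 7257600.
Probability = 7257600/479001600 = 1/66.

1/66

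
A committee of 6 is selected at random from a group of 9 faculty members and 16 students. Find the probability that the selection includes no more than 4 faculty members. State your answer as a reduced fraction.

Total selections: C(25,6) = 177100.
Favorable selections (no more than 4 faculty members): C(9,0)·C(16,6) + C(9,1)·C(16,5) + C(9,2)·C(16,4) + C(9,3)·C(16,3) + C(9,4)·C(16,2) = 8008 + 39312 + 65520 + 47040 + 15120 = 175000.
Probability = 175000/177100 = 250/253.

250/253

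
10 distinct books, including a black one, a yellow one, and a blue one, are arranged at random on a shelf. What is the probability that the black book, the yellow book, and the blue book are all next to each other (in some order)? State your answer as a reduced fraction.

1/15

There are 10! = 3628800 arrangements.
Treat the three as one block: 8! placements × 3! orders within the block = 40320·6 = 241920.
Probability = 241920/3628800 = 1/15.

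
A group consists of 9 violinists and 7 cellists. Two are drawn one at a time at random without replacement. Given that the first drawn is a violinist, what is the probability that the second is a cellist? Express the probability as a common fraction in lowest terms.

After removing one violinist, 15 remain: 8 violinists and 7 cellists.
So the probability the next is a cellist is 7/15.

7/15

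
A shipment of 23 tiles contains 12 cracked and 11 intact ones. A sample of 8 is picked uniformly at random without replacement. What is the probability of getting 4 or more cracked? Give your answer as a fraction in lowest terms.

There are C(23,8) = 490314 ways to choose the 8.
Count the complement (fewer than 4 cracked): C(12,0)·C(11,8) + C(12,1)·C(11,7) + C(12,2)·C(11,6) + C(12,3)·C(11,5) = 165 + 3960 + 30492 + 101640 = 136257.
Probability = 1 − 136257/490314 = 354057/490314 = 10729/14858.

10729/14858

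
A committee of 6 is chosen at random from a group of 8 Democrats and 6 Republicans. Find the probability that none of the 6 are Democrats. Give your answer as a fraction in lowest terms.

1/3003

There are C(14,6) = 3003 possible selections.
Selections with no Democrats (all Republicans): C(6,6) = 1.
Probability = 1/3003.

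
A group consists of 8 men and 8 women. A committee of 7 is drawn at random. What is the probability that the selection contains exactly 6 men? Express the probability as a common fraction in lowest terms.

14/715

There are C(16,7) = 11440 ways to choose 7 from 16.
Selections with exactly 6 men: choose 6 of the 8 men and 1 of the 8 women, C(8,6)·C(8,1) = 28·8 = 224.
Probability = 224/11440 = 14/715.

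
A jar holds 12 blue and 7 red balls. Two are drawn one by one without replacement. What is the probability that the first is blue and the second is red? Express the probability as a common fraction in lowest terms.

14/57

Multiply the conditional probabilities at each draw: 12/19 · 7/18 = 84/342 = 14/57.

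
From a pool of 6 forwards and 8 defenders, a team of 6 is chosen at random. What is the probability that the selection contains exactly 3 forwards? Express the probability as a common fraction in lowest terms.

160/429

The sample space is all 6-subsets of the 14: C(14,6) = 3003.
Selections with exactly 3 forwards: choose 3 of the 6 forwards and 3 of the 8 defenders, C(6,3)·C(8,3) = 20·56 = 1120.
Probability = 1120/3003 = 160/429.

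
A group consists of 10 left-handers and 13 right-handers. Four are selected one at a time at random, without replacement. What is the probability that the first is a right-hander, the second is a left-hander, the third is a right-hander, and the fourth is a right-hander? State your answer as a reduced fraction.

Multiply the conditional probabilities at each draw: 13/23 · 10/22 · 12/21 · 11/20 = 17160/212520 = 13/161.

13/161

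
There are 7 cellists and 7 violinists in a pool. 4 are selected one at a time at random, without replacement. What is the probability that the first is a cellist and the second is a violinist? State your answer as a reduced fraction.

7/26

Multiply the conditional probabilities at each draw: 7/14 · 7/13 = 49/182 = 7/26.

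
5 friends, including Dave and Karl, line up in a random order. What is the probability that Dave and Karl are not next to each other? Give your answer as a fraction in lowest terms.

There are 5! = 120 arrangements.
Arrangements with Dave and Karl adjacent: 2·4! = 48.
So not adjacent: 120 − 48 = 72, probability 72/120 = 3/5.

3/5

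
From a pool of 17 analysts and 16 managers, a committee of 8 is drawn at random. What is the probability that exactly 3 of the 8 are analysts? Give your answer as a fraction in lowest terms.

Total number of selections: C(33,8) = 13884156.
Selections with exactly 3 analysts: choose 3 of the 17 analysts and 5 of the 16 managers, C(17,3)·C(16,5) = 680·4368 = 2970240.
Probability = 2970240/13884156 = 19040/89001.

19040/89001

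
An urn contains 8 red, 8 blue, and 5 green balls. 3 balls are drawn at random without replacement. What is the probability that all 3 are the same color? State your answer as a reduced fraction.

61/665

There are C(21,3) = 1330 ways to draw 3 balls.
All same color: C(8,3) + C(8,3) + C(5,3) = 56 + 56 + 10 = 122.
Probability = 122/1330 = 61/665.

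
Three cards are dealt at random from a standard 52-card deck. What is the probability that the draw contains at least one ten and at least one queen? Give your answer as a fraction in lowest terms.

There are C(52,3) = 22100 possible draws.
By inclusion-exclusion on the complements, draws missing all tens or all queens: C(48,3) + C(48,3) − C(44,3) = 17296 + 17296 − 13244 = 21348.
So draws with at least one of each: 22100 − 21348 = 752, probability 752/22100 = 188/5525.

188/5525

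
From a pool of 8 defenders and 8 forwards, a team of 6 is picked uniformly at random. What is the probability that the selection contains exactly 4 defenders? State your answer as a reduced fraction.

The sample space is all 6-subsets of the 16: C(16,6) = 8008.
Selections with exactly 4 defenders: choose 4 of the 8 defenders and 2 of the 8 forwards, C(8,4)·C(8,2) = 70·28 = 1960.
Probability = 1960/8008 = 35/143.

35/143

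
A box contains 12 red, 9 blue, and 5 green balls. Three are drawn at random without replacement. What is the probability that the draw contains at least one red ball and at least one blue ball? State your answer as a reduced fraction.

783/1300

There are C(26,3) = 2600 possible draws.
By inclusion-exclusion on the complements, draws missing all red or all blue: C(14,3) + C(17,3) − C(5,3) = 364 + 680 − 10 = 1034.
So draws with at least one of each: 2600 − 1034 = 1566, probability 1566/2600 = 783/1300.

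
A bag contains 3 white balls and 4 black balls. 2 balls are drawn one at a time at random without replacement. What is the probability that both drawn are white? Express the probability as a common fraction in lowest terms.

1/7

Multiply the conditional probabilities at each draw: 3/7 · 2/6 = 6/42 = 1/7.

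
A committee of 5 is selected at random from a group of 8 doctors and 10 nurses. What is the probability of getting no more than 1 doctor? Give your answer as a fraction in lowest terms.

23/102

Total selections: C(18,5) = 8568.
Favorable selections (no more than 1 doctor): C(8,0)·C(10,5) + C(8,1)·C(10,4) = 252 + 1680 = 1932.
Probability = 1932/8568 = 23/102.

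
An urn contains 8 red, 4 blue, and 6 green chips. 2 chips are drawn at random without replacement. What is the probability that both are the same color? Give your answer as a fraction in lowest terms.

There are C(18,2) = 153 ways to draw 2 chips.
All same color: C(8,2) + C(4,2) + C(6,2) = 28 + 6 + 15 = 49.
Probability = 49/153.

49/153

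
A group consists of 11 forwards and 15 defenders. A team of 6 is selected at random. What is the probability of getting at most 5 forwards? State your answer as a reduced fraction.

1492/1495

There are C(26,6) = 230230 ways to choose the 6.
The complement is exactly 6 forwards: C(11,6)·C(15,0) = 462.
Probability = 1 − 462/230230 = 229768/230230 = 1492/1495.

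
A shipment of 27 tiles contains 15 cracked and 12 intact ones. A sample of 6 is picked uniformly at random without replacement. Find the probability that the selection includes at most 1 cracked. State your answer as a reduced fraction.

Total selections: C(27,6) = 296010.
Favorable selections (at most 1 cracked): C(15,0)·C(12,6) + C(15,1)·C(12,5) = 924 + 11880 = 12804.
Probability = 12804/296010 = 194/4485.

194/4485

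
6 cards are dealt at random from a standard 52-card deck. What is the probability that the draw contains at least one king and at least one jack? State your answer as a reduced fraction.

718637/5089630

There are C(52,6) = 20358520 possible draws.
By inclusion-exclusion on the complements, draws missing all kings or all jacks: C(48,6) + C(48,6) − C(44,6) = 12271512 + 12271512 − 7059052 = 17483972.
So draws with at least one of each: 20358520 − 17483972 = 2874548, probability 2874548/20358520 = 718637/5089630.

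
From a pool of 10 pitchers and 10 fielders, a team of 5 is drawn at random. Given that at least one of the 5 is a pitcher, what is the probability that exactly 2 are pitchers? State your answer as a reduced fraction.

Work in counts. Selections with at least one pitcher: C(20,5) − C(10,5) = 15504 − 252 = 15252.
Of those, selections where exactly 2 are pitchers: C(10,2)·C(10,3) = 45·120 = 5400.
Conditional probability = 5400/15252 = 450/1271.

450/1271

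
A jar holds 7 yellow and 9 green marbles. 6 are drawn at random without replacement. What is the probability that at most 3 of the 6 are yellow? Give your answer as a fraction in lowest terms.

9/11

Total selections: C(16,6) = 8008.
Count the complement (more than 3 yellow): C(7,4)·C(9,2) + C(7,5)·C(9,1) + C(7,6)·C(9,0) = 1260 + 189 + 7 = 1456.
Probability = 1 − 1456/8008 = 6552/8008 = 9/11.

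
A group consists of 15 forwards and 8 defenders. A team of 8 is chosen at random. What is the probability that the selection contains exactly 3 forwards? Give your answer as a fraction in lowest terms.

12740/245157

Total number of selections: C(23,8) = 490314.
Selections with exactly 3 forwards: choose 3 of the 15 forwards and 5 of the 8 defenders, C(15,3)·C(8,5) = 455·56 = 25480.
Probability = 25480/490314 = 12740/245157.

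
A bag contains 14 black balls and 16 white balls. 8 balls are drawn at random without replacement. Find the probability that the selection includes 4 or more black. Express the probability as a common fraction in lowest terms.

17237/30015

Total selections: C(30,8) = 5852925.
Count the complement (fewer than 4 black): C(14,0)·C(16,8) + C(14,1)·C(16,7) + C(14,2)·C(16,6) + C(14,3)·C(16,5) = 12870 + 160160 + 728728 + 1589952 = 2491710.
Probability = 1 − 2491710/5852925 = 3361215/5852925 = 17237/30015.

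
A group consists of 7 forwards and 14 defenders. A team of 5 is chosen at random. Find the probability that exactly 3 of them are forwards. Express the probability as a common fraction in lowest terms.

Total number of selections: C(21,5) = 20349.
Selections with exactly 3 forwards: choose 3 of the 7 forwards and 2 of the 14 defenders, C(7,3)·C(14,2) = 35·91 = 3185.
Probability = 3185/20349 = 455/2907.

455/2907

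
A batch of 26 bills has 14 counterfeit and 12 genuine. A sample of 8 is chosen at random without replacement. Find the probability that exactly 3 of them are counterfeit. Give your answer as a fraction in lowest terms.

2016/10925

Total number of selections: C(26,8) = 1562275.
Selections with exactly 3 counterfeit: choose 3 of the 14 counterfeit and 5 of the 12 genuine, C(14,3)·C(12,5) = 364·792 = 288288.
Probability = 288288/1562275 = 2016/10925.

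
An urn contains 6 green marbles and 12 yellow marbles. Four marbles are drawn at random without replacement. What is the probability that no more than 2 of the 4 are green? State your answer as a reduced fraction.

There are C(18,4) = 3060 ways to choose the 4.
Count the complement (more than 2 green): C(6,3)·C(12,1) + C(6,4)·C(12,0) = 240 + 15 = 255.
Probability = 1 − 255/3060 = 2805/3060 = 11/12.

11/12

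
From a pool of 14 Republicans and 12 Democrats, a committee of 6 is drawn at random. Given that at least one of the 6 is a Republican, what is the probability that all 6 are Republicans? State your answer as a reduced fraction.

Work in counts. Selections with at least one Republican: C(26,6) − C(12,6) = 230230 − 924 = 229306.
Of those, selections where all 6 are Republicans: C(14,6) = 3003.
Conditional probability = 3003/229306 = 39/2978.

39/2978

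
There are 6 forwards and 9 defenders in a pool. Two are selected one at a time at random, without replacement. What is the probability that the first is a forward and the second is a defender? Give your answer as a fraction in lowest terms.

9/35

Multiply the conditional probabilities at each draw: 6/15 · 9/14 = 54/210 = 9/35.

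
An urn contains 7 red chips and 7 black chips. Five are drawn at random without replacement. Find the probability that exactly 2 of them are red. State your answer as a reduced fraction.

There are C(14,5) = 2002 ways to choose 5 from 14.
Selections with exactly 2 red: choose 2 of the 7 red and 3 of the 7 black, C(7,2)·C(7,3) = 21·35 = 735.
Probability = 735/2002 = 105/286.

105/286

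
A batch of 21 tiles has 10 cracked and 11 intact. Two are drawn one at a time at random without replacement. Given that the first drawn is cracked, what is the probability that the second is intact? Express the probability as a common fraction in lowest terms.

11/20

After removing one cracked, 20 remain: 9 cracked and 11 intact.
So the probability the next is intact is 11/20.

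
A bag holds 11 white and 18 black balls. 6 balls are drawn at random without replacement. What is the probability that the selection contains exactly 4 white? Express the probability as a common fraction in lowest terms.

561/5278

The sample space is all 6-subsets of the 29: C(29,6) = 475020.
Selections with exactly 4 white: choose 4 of the 11 white and 2 of the 18 black, C(11,4)·C(18,2) = 330·153 = 50490.
Probability = 50490/475020 = 561/5278.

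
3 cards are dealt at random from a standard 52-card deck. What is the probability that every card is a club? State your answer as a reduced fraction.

11/850

There are C(52,3) = 22100 possible 3-card hands.
Hands that are all clubs: C(13,3) = 286.
Probability = 286/22100 = 11/850.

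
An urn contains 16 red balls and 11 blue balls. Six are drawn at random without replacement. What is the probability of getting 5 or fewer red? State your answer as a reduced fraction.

Total selections: C(27,6) = 296010.
The complement is exactly 6 red: C(16,6)·C(11,0) = 8008.
Probability = 1 − 8008/296010 = 288002/296010 = 1007/1035.

1007/1035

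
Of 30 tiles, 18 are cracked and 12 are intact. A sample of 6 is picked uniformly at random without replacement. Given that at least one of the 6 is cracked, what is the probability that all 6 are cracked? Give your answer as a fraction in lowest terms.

Work in counts. Selections with at least one cracked: C(30,6) − C(12,6) = 593775 − 924 = 592851.
Of those, selections where all 6 are cracked: C(18,6) = 18564.
Conditional probability = 18564/592851 = 884/28231.

884/28231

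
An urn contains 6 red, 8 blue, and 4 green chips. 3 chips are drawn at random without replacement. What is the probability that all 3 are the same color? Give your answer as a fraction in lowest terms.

There are C(18,3) = 816 ways to draw 3 chips.
All same color: C(6,3) + C(8,3) + C(4,3) = 20 + 56 + 4 = 80.
Probability = 80/816 = 5/51.

5/51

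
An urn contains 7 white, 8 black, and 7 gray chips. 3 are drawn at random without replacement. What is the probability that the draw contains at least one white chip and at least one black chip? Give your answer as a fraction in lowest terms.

There are C(22,3) = 1540 possible draws.
By inclusion-exclusion on the complements, draws missing all white or all black: C(15,3) + C(14,3) − C(7,3) = 455 + 364 − 35 = 784.
So draws with at least one of each: 1540 − 784 = 756, probability 756/1540 = 27/55.

27/55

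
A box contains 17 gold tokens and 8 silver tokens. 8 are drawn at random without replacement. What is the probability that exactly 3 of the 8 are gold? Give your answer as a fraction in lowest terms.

7616/216315

Total number of selections: C(25,8) = 1081575.
Selections with exactly 3 gold: choose 3 of the 17 gold and 5 of the 8 silver, C(17,3)·C(8,5) = 680·56 = 38080.
Probability = 38080/1081575 = 7616/216315.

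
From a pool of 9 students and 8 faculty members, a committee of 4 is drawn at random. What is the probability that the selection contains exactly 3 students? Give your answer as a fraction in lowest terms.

24/85

The sample space is all 4-subsets of the 17: C(17,4) = 2380.
Selections with exactly 3 students: choose 3 of the 9 students and 1 of the 8 faculty members, C(9,3)·C(8,1) = 84·8 = 672.
Probability = 672/2380 = 24/85.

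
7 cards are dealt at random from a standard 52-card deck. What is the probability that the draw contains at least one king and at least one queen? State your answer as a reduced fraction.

3105873/16723070

There are C(52,7) = 133784560 possible draws.
By inclusion-exclusion on the complements, draws missing all kings or all queens: C(48,7) + C(48,7) − C(44,7) = 73629072 + 73629072 − 38320568 = 108937576.
So draws with at least one of each: 133784560 − 108937576 = 24846984, probability 24846984/133784560 = 3105873/16723070.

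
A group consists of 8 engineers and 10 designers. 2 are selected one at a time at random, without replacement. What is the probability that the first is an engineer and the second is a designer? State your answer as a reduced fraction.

40/153

Multiply the conditional probabilities at each draw: 8/18 · 10/17 = 80/306 = 40/153.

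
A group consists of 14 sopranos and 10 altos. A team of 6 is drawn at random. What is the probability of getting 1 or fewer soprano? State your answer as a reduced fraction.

Total selections: C(24,6) = 134596.
Favorable selections (1 or fewer soprano): C(14,0)·C(10,6) + C(14,1)·C(10,5) = 210 + 3528 = 3738.
Probability = 3738/134596 = 267/9614.

267/9614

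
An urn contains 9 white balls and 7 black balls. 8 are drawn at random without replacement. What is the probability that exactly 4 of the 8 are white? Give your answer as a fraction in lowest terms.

There are C(16,8) = 12870 ways to choose 8 from 16.
Selections with exactly 4 white: choose 4 of the 9 white and 4 of the 7 black, C(9,4)·C(7,4) = 126·35 = 4410.
Probability = 4410/12870 = 49/143.

49/143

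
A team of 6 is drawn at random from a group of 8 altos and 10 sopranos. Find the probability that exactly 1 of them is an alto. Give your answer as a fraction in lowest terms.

There are C(18,6) = 18564 ways to choose 6 from 18.
Selections with exactly 1 alto: choose 1 of the 8 altos and 5 of the 10 sopranos, C(8,1)·C(10,5) = 8·252 = 2016.
Probability = 2016/18564 = 24/221.

24/221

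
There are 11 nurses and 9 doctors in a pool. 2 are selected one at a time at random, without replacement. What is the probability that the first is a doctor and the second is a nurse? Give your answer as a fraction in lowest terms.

99/380

Multiply the conditional probabilities at each draw: 9/20 · 11/19 = 99/380.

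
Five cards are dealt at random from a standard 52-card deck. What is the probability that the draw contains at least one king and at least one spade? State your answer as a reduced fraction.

There are C(52,5) = 2598960 possible draws.
By inclusion-exclusion on the complements, draws missing all kings or all spades: C(48,5) + C(39,5) − C(36,5) = 1712304 + 575757 − 376992 = 1911069.
So draws with at least one of each: 2598960 − 1911069 = 687891, probability 687891/2598960 = 229297/866320.

229297/866320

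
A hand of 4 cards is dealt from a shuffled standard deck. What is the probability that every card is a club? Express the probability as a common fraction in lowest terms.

There are C(52,4) = 270725 possible 4-card hands.
Hands that are all clubs: C(13,4) = 715.
Probability = 715/270725 = 11/4165.

11/4165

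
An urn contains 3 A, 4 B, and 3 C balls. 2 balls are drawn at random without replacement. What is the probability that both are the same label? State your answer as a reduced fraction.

4/15

There are C(10,2) = 45 ways to draw 2 balls.
All same label: C(3,2) + C(4,2) + C(3,2) = 3 + 6 + 3 = 12.
Probability = 12/45 = 4/15.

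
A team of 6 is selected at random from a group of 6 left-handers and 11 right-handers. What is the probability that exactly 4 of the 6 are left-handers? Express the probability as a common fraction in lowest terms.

The sample space is all 6-subsets of the 17: C(17,6) = 12376.
Selections with exactly 4 left-handers: choose 4 of the 6 left-handers and 2 of the 11 right-handers, C(6,4)·C(11,2) = 15·55 = 825.
Probability = 825/12376.

825/12376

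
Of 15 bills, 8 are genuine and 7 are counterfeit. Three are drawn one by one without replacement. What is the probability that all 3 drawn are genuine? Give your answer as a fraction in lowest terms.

8/65

Multiply the conditional probabilities at each draw: 8/15 · 7/14 · 6/13 = 336/2730 = 8/65.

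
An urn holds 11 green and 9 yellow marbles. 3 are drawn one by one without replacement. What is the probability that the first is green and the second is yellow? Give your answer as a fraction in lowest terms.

Multiply the conditional probabilities at each draw: 11/20 · 9/19 = 99/380.

99/380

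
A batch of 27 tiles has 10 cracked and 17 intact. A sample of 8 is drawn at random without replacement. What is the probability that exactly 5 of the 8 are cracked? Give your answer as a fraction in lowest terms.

The sample space is all 8-subsets of the 27: C(27,8) = 2220075.
Selections with exactly 5 cracked: choose 5 of the 10 cracked and 3 of the 17 intact, C(10,5)·C(17,3) = 252·680 = 171360.
Probability = 171360/2220075 = 3808/49335.

3808/49335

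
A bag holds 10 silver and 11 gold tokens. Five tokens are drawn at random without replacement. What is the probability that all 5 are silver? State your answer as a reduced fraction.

There are C(21,5) = 20349 possible selections.
Selections with all silver: C(10,5) = 252.
Probability = 252/20349 = 4/323.

4/323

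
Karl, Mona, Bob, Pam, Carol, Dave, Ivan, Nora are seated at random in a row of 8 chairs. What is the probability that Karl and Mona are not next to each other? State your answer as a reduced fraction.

3/4

There are 8! = 40320 arrangements.
Arrangements with Karl and Mona adjacent: 2·7! = 10080.
So not adjacent: 40320 − 10080 = 30240, probability 30240/40320 = 3/4.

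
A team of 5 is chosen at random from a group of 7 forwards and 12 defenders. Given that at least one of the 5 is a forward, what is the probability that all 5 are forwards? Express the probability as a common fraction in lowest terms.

Work in counts. Selections with at least one forward: C(19,5) − C(12,5) = 11628 − 792 = 10836.
Of those, selections where all 5 are forwards: C(7,5) = 21.
Conditional probability = 21/10836 = 1/516.

1/516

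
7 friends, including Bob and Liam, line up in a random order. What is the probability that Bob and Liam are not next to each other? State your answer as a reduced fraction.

5/7

There are 7! = 5040 arrangements.
Arrangements with Bob and Liam adjacent: 2·6! = 1440.
So not adjacent: 5040 − 1440 = 3600, probability 3600/5040 = 5/7.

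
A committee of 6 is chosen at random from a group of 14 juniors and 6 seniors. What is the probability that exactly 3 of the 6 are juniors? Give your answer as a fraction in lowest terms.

182/969

Total number of selections: C(20,6) = 38760.
Selections with exactly 3 juniors: choose 3 of the 14 juniors and 3 of the 6 seniors, C(14,3)·C(6,3) = 364·20 = 7280.
Probability = 7280/38760 = 182/969.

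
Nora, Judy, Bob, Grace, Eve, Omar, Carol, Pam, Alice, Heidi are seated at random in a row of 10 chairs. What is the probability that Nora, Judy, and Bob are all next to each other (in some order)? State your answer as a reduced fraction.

1/15

There are 10! = 3628800 arrangements.
Treat the three as one block: 8! placements × 3! orders within the block = 40320·6 = 241920.
Probability = 241920/3628800 = 1/15.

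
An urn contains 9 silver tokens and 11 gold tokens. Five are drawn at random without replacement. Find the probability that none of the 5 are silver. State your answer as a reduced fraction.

There are C(20,5) = 15504 possible selections.
Selections with no silver (all gold): C(11,5) = 462.
Probability = 462/15504 = 77/2584.

77/2584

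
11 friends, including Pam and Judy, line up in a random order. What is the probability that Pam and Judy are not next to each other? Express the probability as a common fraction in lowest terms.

9/11

There are 11! = 39916800 arrangements.
Arrangements with Pam and Judy adjacent: 2·10! = 7257600.
So not adjacent: 39916800 − 7257600 = 32659200, probability 32659200/39916800 = 9/11.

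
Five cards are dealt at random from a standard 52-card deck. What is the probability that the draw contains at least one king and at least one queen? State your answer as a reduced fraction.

There are C(52,5) = 2598960 possible draws.
By inclusion-exclusion on the complements, draws missing all kings or all queens: C(48,5) + C(48,5) − C(44,5) = 1712304 + 1712304 − 1086008 = 2338600.
So draws with at least one of each: 2598960 − 2338600 = 260360, probability 260360/2598960 = 6509/64974.

6509/64974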